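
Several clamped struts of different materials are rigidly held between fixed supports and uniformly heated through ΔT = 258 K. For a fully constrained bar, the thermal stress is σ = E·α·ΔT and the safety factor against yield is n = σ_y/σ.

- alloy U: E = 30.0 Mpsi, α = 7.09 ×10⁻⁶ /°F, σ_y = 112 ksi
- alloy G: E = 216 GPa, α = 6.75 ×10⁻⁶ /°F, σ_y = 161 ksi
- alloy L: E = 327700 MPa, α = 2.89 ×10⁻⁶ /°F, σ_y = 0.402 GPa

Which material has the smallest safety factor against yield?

Per material, after unit conversion:
  alloy U: E = 206.8, α = 12.8, σ_y = 772.2 → σ = 681 MPa, n = 1.13
  alloy G: E = 216.0, α = 12.1, σ_y = 1110 → σ = 677 MPa, n = 1.64
  alloy L: E = 327.7, α = 5.20, σ_y = 402.0 → σ = 440 MPa, n = 0.914
Smallest n: alloy L with n = 0.914.

alloy L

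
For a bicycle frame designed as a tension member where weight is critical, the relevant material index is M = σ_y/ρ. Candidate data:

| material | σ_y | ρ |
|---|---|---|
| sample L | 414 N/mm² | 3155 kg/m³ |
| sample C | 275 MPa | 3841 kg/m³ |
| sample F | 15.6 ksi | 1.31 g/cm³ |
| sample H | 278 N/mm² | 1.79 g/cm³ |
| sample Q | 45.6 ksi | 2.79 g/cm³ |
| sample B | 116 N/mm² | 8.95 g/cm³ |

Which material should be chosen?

In SI units:
  sample L: σ_y = 414.0 MPa, ρ = 3155 kg/m³
  sample C: σ_y = 275.0 MPa, ρ = 3841 kg/m³
  sample F: σ_y = 107.6 MPa, ρ = 1310 kg/m³
  sample H: σ_y = 278.0 MPa, ρ = 1790 kg/m³
  sample Q: σ_y = 314.4 MPa, ρ = 2790 kg/m³
  sample B: σ_y = 116.0 MPa, ρ = 8950 kg/m³
  sample H: M = 155 kN·m/kg
  sample L: M = 131 kN·m/kg
  sample Q: M = 113 kN·m/kg
  sample F: M = 82.1 kN·m/kg
  sample C: M = 71.6 kN·m/kg
  sample B: M = 13.0 kN·m/kg
Sample H has the largest M.

sample H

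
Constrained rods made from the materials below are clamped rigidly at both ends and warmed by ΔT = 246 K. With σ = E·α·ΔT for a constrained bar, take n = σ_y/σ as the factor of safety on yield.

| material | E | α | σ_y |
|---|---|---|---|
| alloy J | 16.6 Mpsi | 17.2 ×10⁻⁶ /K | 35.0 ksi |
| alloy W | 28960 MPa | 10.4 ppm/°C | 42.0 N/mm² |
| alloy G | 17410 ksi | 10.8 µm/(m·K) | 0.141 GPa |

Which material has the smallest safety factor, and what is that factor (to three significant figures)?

alloy G, n = 0.442

Per material, after unit conversion:
  alloy J: E = 114.5, α = 17.2, σ_y = 241.3 → σ = 484 MPa, n = 0.498
  alloy W: E = 28.96, α = 10.4, σ_y = 42.00 → σ = 74.1 MPa, n = 0.567
  alloy G: E = 120.0, α = 10.8, σ_y = 141.0 → σ = 319 MPa, n = 0.442
Alloy G has the lowest safety factor, n = 0.442.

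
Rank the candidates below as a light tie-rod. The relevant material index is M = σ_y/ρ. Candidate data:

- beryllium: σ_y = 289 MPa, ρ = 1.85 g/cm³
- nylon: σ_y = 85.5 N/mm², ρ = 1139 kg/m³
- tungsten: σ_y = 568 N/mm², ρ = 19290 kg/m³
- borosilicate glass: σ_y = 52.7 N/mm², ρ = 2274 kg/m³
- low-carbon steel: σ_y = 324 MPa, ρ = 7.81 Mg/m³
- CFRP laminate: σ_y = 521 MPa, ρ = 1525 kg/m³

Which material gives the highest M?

After converting to SI:
  beryllium: σ_y = 289.0 MPa, ρ = 1850 kg/m³
  nylon: σ_y = 85.50 MPa, ρ = 1139 kg/m³
  tungsten: σ_y = 568.0 MPa, ρ = 19290 kg/m³
  borosilicate glass: σ_y = 52.70 MPa, ρ = 2274 kg/m³
  low-carbon steel: σ_y = 324.0 MPa, ρ = 7810 kg/m³
  CFRP laminate: σ_y = 521.0 MPa, ρ = 1525 kg/m³
  CFRP laminate: M = 342 kN·m/kg
  beryllium: M = 156 kN·m/kg
  nylon: M = 75.1 kN·m/kg
  low-carbon steel: M = 41.5 kN·m/kg
  tungsten: M = 29.4 kN·m/kg
  borosilicate glass: M = 23.2 kN·m/kg
The maximum is for CFRP laminate.

CFRP laminate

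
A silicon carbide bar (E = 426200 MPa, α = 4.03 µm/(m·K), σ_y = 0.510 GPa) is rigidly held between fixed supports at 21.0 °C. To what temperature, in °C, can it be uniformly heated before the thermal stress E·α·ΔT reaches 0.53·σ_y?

E = 426200 MPa = 426.2 GPa.
σ_y = 0.510 GPa = 510.0 MPa.
E·α·ΔT = 270.3 MPa ⇒ ΔT = 270.3 / (426.2×10³ × 4.03×10⁻⁶) = 157.4 K.
T = 21.0 + 157.4 = 178.4 °C.

178 °C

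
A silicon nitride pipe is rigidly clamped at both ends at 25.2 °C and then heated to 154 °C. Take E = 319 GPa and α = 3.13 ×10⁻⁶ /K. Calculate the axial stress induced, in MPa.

129 MPa

ΔT = 128.8 K. Constrained thermal stress σ = E·α·ΔT = 319.0×10³ MPa × 3.13×10⁻⁶ × 128.8 = 129 MPa (compressive).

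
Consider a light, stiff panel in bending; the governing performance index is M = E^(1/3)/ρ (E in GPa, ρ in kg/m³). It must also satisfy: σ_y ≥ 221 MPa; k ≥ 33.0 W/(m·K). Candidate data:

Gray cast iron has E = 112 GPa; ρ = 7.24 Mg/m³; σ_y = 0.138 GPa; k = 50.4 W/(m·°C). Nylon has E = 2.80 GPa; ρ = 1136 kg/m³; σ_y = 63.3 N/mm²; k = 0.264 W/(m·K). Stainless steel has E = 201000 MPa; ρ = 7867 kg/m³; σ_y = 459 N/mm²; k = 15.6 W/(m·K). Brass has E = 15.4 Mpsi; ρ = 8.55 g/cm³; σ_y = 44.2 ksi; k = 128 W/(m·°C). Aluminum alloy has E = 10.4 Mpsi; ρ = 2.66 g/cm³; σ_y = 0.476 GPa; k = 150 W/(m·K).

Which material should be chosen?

Screen on constraints: σ_y ≥ 221 MPa; k ≥ 33.0 W/(m·K). Survivors: brass, aluminum alloy.
Putting every candidate on a common basis:
  brass: E = 106.2 GPa, ρ = 8550 kg/m³
  aluminum alloy: E = 71.71 GPa, ρ = 2660 kg/m³
  aluminum alloy: M = 1.56×10⁻³
  brass: M = 0.554×10⁻³
Aluminum alloy ranks first.

aluminum alloy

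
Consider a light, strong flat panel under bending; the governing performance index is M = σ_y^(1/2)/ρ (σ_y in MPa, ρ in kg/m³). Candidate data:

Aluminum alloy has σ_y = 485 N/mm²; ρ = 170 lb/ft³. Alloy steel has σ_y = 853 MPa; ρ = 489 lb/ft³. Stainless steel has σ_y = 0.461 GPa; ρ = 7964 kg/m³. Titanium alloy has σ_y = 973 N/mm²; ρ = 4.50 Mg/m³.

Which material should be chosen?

In SI units:
  aluminum alloy: σ_y = 485.0 MPa, ρ = 2723 kg/m³
  alloy steel: σ_y = 853.0 MPa, ρ = 7833 kg/m³
  stainless steel: σ_y = 461.0 MPa, ρ = 7964 kg/m³
  titanium alloy: σ_y = 973.0 MPa, ρ = 4500 kg/m³
  aluminum alloy: M = 8.09×10⁻³
  titanium alloy: M = 6.93×10⁻³
  alloy steel: M = 3.73×10⁻³
  stainless steel: M = 2.70×10⁻³
Highest index: aluminum alloy.

aluminum alloy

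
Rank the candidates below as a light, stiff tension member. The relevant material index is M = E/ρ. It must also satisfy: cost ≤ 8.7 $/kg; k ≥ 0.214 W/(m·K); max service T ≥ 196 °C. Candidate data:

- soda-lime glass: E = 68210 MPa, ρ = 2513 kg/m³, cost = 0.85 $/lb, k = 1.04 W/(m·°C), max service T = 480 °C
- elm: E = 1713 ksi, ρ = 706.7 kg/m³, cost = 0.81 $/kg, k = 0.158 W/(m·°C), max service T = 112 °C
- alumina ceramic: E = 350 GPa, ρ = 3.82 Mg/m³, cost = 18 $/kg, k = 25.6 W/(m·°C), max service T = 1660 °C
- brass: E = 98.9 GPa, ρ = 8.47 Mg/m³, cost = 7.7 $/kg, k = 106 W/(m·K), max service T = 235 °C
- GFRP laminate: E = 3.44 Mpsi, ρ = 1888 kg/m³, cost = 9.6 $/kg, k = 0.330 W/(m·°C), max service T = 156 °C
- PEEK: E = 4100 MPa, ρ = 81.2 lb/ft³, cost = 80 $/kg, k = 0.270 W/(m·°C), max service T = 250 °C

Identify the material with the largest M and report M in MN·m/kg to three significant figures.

soda-lime glass, M = 27.1 MN·m/kg

Screen on constraints: cost ≤ 8.7 $/kg; k ≥ 0.214 W/(m·K); max service T ≥ 196 °C. Survivors: soda-lime glass, brass.
Putting every candidate on a common basis:
  soda-lime glass: E = 68.21 GPa, ρ = 2513 kg/m³
  brass: E = 98.90 GPa, ρ = 8470 kg/m³
  soda-lime glass: M = 27.1 MN·m/kg
  brass: M = 11.7 MN·m/kg
Highest index: soda-lime glass.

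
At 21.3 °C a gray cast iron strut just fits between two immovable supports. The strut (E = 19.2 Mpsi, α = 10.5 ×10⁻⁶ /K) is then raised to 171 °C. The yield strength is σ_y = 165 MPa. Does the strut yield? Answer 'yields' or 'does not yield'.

yields

E = 19.2 Mpsi = 132.4 GPa.
ΔT = 149.7 K. Constrained thermal stress σ = E·α·ΔT = 132.4×10³ MPa × 10.5×10⁻⁶ × 149.7 = 208 MPa (compressive).
Compare to σ_y = 165 MPa: σ ≥ σ_y, so it yields.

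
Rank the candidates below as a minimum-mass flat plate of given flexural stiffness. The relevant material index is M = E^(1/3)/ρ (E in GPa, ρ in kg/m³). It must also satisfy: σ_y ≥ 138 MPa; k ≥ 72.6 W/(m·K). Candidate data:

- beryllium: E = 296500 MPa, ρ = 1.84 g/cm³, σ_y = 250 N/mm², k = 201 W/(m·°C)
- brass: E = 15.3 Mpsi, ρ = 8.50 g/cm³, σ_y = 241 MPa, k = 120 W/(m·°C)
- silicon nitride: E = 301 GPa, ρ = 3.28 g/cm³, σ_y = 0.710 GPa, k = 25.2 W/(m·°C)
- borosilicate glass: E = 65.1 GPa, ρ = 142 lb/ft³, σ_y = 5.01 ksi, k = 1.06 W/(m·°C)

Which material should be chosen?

Screen on constraints: σ_y ≥ 138 MPa; k ≥ 72.6 W/(m·K). Survivors: beryllium, brass.
In SI units:
  beryllium: E = 296.5 GPa, ρ = 1840 kg/m³
  brass: E = 105.5 GPa, ρ = 8500 kg/m³
  beryllium: M = 3.62×10⁻³
  brass: M = 0.556×10⁻³
The maximum is for beryllium.

beryllium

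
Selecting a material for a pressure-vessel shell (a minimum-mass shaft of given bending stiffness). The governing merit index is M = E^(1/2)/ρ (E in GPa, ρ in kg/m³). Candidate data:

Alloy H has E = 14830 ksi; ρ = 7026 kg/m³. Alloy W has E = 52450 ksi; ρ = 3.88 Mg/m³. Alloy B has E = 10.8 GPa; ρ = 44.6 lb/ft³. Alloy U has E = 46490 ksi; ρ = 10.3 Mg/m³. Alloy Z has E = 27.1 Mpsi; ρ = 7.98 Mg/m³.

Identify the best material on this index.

alloy W

In SI units:
  alloy H: E = 102.2 GPa, ρ = 7026 kg/m³
  alloy W: E = 361.6 GPa, ρ = 3880 kg/m³
  alloy B: E = 10.80 GPa, ρ = 714.4 kg/m³
  alloy U: E = 320.5 GPa, ρ = 10300 kg/m³
  alloy Z: E = 186.8 GPa, ρ = 7980 kg/m³
  alloy W: M = 4.90×10⁻³
  alloy B: M = 4.60×10⁻³
  alloy U: M = 1.74×10⁻³
  alloy Z: M = 1.71×10⁻³
  alloy H: M = 1.44×10⁻³
Highest index: alloy W.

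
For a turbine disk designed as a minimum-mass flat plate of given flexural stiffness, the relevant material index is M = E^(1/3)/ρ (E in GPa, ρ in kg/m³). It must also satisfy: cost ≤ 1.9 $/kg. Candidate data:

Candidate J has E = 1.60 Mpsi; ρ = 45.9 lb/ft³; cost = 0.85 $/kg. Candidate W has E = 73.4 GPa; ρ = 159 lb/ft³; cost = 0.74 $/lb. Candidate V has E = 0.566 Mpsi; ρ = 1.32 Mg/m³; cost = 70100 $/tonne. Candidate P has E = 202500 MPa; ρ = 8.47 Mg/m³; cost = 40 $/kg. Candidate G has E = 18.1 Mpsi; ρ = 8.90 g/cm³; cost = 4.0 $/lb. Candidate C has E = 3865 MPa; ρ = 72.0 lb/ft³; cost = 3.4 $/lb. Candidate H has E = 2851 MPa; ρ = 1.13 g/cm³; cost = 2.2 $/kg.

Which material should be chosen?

candidate J

Screen on constraints: cost ≤ 1.9 $/kg. Survivors: candidate J, candidate W.
Convert each candidate to consistent units, then evaluate M:
  candidate J: E = 11.03 GPa, ρ = 735.2 kg/m³
  candidate W: E = 73.40 GPa, ρ = 2547 kg/m³
  candidate J: M = 3.03×10⁻³
  candidate W: M = 1.64×10⁻³
Candidate J ranks first.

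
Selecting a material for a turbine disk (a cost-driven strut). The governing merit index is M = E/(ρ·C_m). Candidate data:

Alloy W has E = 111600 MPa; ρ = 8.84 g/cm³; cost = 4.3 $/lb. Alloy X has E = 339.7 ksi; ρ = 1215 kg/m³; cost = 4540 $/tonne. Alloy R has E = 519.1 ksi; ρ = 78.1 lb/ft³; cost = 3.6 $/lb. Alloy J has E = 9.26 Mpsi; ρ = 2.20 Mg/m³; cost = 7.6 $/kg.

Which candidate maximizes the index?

alloy J

Normalizing units and computing the index:
  alloy W: E = 111.6 GPa, ρ = 8840 kg/m³, cost = 9.480 $/kg
  alloy X: E = 2.342 GPa, ρ = 1215 kg/m³, cost = 4.540 $/kg
  alloy R: E = 3.579 GPa, ρ = 1251 kg/m³, cost = 7.937 $/kg
  alloy J: E = 63.85 GPa, ρ = 2200 kg/m³, cost = 7.600 $/kg
  alloy J: M = 3.82 MN·m per $
  alloy W: M = 1.33 MN·m per $
  alloy X: M = 0.425 MN·m per $
  alloy R: M = 0.360 MN·m per $
Alloy J ranks first.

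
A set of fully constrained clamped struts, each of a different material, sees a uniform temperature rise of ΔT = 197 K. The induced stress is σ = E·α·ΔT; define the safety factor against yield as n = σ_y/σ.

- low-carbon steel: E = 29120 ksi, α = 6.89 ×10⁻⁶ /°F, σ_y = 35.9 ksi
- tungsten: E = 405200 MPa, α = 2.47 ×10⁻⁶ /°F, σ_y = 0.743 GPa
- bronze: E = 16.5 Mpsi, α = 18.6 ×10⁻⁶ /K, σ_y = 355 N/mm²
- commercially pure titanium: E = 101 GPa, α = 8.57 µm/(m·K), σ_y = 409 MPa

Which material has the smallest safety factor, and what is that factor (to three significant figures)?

With everything in SI (GPa, ×10⁻⁶/K, MPa):
  low-carbon steel: E = 200.8, α = 12.4, σ_y = 247.5 → σ = 491 MPa, n = 0.505
  tungsten: E = 405.2, α = 4.45, σ_y = 743.0 → σ = 355 MPa, n = 2.09
  bronze: E = 113.8, α = 18.6, σ_y = 355.0 → σ = 417 MPa, n = 0.852
  commercially pure titanium: E = 101.0, α = 8.57, σ_y = 409.0 → σ = 171 MPa, n = 2.40
Low-carbon steel has the lowest safety factor, n = 0.505.

low-carbon steel, n = 0.505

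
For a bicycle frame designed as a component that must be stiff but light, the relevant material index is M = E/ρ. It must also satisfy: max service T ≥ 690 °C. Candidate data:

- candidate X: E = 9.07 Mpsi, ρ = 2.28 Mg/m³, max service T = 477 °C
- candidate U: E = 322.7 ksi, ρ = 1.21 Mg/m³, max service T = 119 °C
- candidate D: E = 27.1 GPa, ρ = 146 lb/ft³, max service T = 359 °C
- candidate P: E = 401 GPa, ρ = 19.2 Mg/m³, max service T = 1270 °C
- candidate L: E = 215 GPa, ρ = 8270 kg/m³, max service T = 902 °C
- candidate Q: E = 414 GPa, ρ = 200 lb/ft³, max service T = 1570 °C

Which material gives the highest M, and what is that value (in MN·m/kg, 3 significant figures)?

Screen on constraints: max service T ≥ 690 °C. Survivors: candidate P, candidate L, candidate Q.
Putting every candidate on a common basis:
  candidate P: E = 401.0 GPa, ρ = 19200 kg/m³
  candidate L: E = 215.0 GPa, ρ = 8270 kg/m³
  candidate Q: E = 414.0 GPa, ρ = 3204 kg/m³
  candidate Q: M = 129 MN·m/kg
  candidate L: M = 26.0 MN·m/kg
  candidate P: M = 20.9 MN·m/kg
Highest index: candidate Q.

candidate Q, M = 129 MN·m/kg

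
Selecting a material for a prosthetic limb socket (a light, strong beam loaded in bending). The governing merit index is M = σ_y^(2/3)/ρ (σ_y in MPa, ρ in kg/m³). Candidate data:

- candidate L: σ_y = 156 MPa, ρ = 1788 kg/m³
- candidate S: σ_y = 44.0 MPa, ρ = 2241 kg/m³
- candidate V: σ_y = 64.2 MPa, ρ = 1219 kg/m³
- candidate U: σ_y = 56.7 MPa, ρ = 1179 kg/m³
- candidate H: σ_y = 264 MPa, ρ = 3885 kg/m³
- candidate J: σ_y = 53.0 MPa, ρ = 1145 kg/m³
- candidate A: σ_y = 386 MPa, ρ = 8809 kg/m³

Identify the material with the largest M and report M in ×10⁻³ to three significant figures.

Computing M directly (units already consistent):
  candidate L: M = 16.2×10⁻³
  candidate V: M = 13.2×10⁻³
  candidate U: M = 12.5×10⁻³
  candidate J: M = 12.3×10⁻³
  candidate H: M = 10.6×10⁻³
  candidate A: M = 6.02×10⁻³
  candidate S: M = 5.56×10⁻³
Candidate L has the largest M.

candidate L, M = 16.2×10⁻³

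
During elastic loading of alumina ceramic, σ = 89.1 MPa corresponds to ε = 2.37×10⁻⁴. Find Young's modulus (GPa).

E = σ/ε = 89.1 MPa / 2.37×10⁻⁴ = 375900 MPa = 376 GPa.

376 GPa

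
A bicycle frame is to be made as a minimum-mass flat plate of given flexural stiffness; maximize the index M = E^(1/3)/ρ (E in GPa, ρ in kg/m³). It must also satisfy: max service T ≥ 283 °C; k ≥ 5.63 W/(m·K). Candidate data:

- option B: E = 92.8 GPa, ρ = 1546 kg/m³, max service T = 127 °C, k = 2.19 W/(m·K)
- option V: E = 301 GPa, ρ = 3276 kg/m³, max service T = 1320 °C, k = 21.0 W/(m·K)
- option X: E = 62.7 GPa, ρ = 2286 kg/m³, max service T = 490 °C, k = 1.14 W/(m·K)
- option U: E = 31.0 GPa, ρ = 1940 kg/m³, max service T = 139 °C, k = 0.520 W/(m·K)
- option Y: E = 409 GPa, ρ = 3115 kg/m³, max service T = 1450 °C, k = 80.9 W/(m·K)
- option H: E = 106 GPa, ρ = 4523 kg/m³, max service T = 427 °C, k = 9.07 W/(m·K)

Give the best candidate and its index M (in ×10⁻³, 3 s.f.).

Screen on constraints: max service T ≥ 283 °C; k ≥ 5.63 W/(m·K). Survivors: option V, option Y, option H.
Evaluate M for each candidate:
  option Y: M = 2.38×10⁻³
  option V: M = 2.05×10⁻³
  option H: M = 1.05×10⁻³
Option Y ranks first.

option Y, M = 2.38×10⁻³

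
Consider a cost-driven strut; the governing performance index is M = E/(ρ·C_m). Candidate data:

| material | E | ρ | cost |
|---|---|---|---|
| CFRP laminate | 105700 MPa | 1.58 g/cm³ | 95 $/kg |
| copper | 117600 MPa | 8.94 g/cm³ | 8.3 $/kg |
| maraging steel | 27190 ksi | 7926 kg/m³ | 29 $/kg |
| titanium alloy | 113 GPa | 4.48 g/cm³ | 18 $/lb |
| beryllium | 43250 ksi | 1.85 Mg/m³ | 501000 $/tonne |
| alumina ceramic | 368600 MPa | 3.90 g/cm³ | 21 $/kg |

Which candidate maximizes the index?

Convert each candidate to consistent units, then evaluate M:
  CFRP laminate: E = 105.7 GPa, ρ = 1580 kg/m³, cost = 95.00 $/kg
  copper: E = 117.6 GPa, ρ = 8940 kg/m³, cost = 8.300 $/kg
  maraging steel: E = 187.5 GPa, ρ = 7926 kg/m³, cost = 29.00 $/kg
  titanium alloy: E = 113.0 GPa, ρ = 4480 kg/m³, cost = 39.68 $/kg
  beryllium: E = 298.2 GPa, ρ = 1850 kg/m³, cost = 501.0 $/kg
  alumina ceramic: E = 368.6 GPa, ρ = 3900 kg/m³, cost = 21.00 $/kg
  alumina ceramic: M = 4.50 MN·m per $
  copper: M = 1.58 MN·m per $
  maraging steel: M = 0.816 MN·m per $
  CFRP laminate: M = 0.704 MN·m per $
  titanium alloy: M = 0.636 MN·m per $
  beryllium: M = 0.322 MN·m per $
Alumina ceramic has the largest M.

alumina ceramic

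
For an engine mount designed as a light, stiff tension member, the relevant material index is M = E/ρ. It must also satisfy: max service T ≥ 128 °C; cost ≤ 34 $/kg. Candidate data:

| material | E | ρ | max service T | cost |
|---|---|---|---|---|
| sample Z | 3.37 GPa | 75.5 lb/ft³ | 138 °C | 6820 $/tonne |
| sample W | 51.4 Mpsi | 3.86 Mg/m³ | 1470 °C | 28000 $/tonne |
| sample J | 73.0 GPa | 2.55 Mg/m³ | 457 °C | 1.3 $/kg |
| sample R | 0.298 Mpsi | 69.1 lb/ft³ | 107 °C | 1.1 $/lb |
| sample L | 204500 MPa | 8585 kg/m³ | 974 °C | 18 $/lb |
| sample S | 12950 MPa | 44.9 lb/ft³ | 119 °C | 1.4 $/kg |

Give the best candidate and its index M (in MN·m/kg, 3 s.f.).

Screen on constraints: max service T ≥ 128 °C; cost ≤ 34 $/kg. Survivors: sample Z, sample W, sample J.
In SI units:
  sample Z: E = 3.370 GPa, ρ = 1209 kg/m³
  sample W: E = 354.4 GPa, ρ = 3860 kg/m³
  sample J: E = 73.00 GPa, ρ = 2550 kg/m³
  sample W: M = 91.8 MN·m/kg
  sample J: M = 28.6 MN·m/kg
  sample Z: M = 2.79 MN·m/kg
Highest index: sample W.

sample W, M = 91.8 MN·m/kg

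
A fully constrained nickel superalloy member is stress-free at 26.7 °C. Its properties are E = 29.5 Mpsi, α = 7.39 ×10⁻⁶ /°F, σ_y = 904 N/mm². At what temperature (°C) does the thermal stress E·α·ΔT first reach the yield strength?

361 °C

E = 29.5 Mpsi = 203.4 GPa.
α = 7.39×10⁻⁶/°F × 9/5 = 13.3×10⁻⁶/K.
σ_y = 904 N/mm² = 904.0 MPa.
E·α·ΔT = 904.0 MPa ⇒ ΔT = 904.0 / (203.4×10³ × 13.3×10⁻⁶) = 334.1 K.
T = 26.7 + 334.1 = 360.8 °C.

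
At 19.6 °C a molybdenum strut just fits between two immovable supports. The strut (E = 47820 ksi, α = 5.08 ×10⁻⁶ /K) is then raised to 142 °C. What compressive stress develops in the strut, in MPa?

205 MPa

E = 47820 ksi = 329.7 GPa.
ΔT = 122.4 K. Constrained thermal stress σ = E·α·ΔT = 329.7×10³ MPa × 5.08×10⁻⁶ × 122.4 = 205 MPa (compressive).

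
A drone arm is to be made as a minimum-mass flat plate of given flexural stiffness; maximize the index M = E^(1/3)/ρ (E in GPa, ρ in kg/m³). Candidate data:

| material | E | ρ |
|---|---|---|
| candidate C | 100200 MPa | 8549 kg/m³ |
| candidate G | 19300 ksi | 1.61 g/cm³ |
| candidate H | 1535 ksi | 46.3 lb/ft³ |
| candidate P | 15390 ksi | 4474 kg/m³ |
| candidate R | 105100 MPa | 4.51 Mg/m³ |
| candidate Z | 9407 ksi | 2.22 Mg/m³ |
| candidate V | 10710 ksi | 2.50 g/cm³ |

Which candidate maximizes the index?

candidate G

In SI units:
  candidate C: E = 100.2 GPa, ρ = 8549 kg/m³
  candidate G: E = 133.1 GPa, ρ = 1610 kg/m³
  candidate H: E = 10.58 GPa, ρ = 741.7 kg/m³
  candidate P: E = 106.1 GPa, ρ = 4474 kg/m³
  candidate R: E = 105.1 GPa, ρ = 4510 kg/m³
  candidate Z: E = 64.86 GPa, ρ = 2220 kg/m³
  candidate V: E = 73.84 GPa, ρ = 2500 kg/m³
  candidate G: M = 3.17×10⁻³
  candidate H: M = 2.96×10⁻³
  candidate Z: M = 1.81×10⁻³
  candidate V: M = 1.68×10⁻³
  candidate P: M = 1.06×10⁻³
  candidate R: M = 1.05×10⁻³
  candidate C: M = 0.543×10⁻³
Highest index: candidate G.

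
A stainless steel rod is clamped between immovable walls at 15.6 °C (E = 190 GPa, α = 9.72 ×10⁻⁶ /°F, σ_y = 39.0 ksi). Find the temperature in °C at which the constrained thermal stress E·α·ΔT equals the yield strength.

96.5 °C

α = 9.72×10⁻⁶/°F × 9/5 = 17.5×10⁻⁶/K.
σ_y = 39.0 ksi = 268.9 MPa.
E·α·ΔT = 268.9 MPa ⇒ ΔT = 268.9 / (190.0×10³ × 17.5×10⁻⁶) = 80.89 K.
T = 15.6 + 80.89 = 96.49 °C.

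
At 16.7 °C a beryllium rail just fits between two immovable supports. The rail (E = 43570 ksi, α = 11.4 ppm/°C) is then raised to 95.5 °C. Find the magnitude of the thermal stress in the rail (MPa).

270 MPa

E = 43570 ksi = 300.4 GPa.
ΔT = 78.80 K. Constrained thermal stress σ = E·α·ΔT = 300.4×10³ MPa × 11.4×10⁻⁶ × 78.80 = 270 MPa (compressive).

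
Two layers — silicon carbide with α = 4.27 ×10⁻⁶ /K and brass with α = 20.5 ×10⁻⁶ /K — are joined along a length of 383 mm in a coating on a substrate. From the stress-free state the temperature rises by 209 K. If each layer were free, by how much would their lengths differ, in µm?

Δα = |4.27 − 20.5|×10⁻⁶/K = 16.2×10⁻⁶/K.
ΔL_mismatch = Δα·L·ΔT = 16.2×10⁻⁶ × 383.0 mm × 209.0 K = 1300 µm.

1300 µm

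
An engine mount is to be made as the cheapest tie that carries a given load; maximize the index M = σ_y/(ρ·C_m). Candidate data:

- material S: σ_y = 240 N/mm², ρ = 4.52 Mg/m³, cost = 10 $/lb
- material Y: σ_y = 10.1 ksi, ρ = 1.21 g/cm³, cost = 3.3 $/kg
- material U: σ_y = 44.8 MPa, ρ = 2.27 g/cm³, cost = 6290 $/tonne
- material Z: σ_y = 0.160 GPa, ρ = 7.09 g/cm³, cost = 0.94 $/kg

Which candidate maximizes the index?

After converting to SI:
  material S: σ_y = 240.0 MPa, ρ = 4520 kg/m³, cost = 22.05 $/kg
  material Y: σ_y = 69.64 MPa, ρ = 1210 kg/m³, cost = 3.300 $/kg
  material U: σ_y = 44.80 MPa, ρ = 2270 kg/m³, cost = 6.290 $/kg
  material Z: σ_y = 160.0 MPa, ρ = 7090 kg/m³, cost = 0.9400 $/kg
  material Z: M = 24.0 kN·m per $
  material Y: M = 17.4 kN·m per $
  material U: M = 3.14 kN·m per $
  material S: M = 2.41 kN·m per $
Material Z ranks first.

material Z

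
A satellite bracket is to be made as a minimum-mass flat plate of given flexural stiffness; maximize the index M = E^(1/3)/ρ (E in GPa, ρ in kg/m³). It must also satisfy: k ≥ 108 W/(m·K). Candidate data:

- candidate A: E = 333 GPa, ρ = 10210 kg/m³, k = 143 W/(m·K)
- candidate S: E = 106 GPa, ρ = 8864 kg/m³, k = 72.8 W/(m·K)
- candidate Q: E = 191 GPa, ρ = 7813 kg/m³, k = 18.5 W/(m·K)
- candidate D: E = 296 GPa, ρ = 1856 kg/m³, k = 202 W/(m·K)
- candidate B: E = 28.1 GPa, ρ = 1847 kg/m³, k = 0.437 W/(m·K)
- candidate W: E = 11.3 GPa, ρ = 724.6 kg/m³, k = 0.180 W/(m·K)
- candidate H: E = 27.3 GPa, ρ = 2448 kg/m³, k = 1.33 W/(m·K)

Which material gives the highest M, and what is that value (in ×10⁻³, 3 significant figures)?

candidate D, M = 3.59×10⁻³

Screen on constraints: k ≥ 108 W/(m·K). Survivors: candidate A, candidate D.
Per-candidate index values:
  candidate D: M = 3.59×10⁻³
  candidate A: M = 0.679×10⁻³
Highest index: candidate D.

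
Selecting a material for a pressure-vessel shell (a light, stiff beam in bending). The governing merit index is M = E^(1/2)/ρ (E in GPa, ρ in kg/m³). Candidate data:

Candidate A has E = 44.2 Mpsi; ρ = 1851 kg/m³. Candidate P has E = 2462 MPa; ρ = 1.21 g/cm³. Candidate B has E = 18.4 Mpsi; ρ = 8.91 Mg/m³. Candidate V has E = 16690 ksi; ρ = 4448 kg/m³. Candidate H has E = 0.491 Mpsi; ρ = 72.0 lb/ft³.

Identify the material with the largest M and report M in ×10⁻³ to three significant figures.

candidate A, M = 9.43×10⁻³

Putting every candidate on a common basis:
  candidate A: E = 304.7 GPa, ρ = 1851 kg/m³
  candidate P: E = 2.462 GPa, ρ = 1210 kg/m³
  candidate B: E = 126.9 GPa, ρ = 8910 kg/m³
  candidate V: E = 115.1 GPa, ρ = 4448 kg/m³
  candidate H: E = 3.385 GPa, ρ = 1153 kg/m³
  candidate A: M = 9.43×10⁻³
  candidate V: M = 2.41×10⁻³
  candidate H: M = 1.60×10⁻³
  candidate P: M = 1.30×10⁻³
  candidate B: M = 1.26×10⁻³
Highest index: candidate A.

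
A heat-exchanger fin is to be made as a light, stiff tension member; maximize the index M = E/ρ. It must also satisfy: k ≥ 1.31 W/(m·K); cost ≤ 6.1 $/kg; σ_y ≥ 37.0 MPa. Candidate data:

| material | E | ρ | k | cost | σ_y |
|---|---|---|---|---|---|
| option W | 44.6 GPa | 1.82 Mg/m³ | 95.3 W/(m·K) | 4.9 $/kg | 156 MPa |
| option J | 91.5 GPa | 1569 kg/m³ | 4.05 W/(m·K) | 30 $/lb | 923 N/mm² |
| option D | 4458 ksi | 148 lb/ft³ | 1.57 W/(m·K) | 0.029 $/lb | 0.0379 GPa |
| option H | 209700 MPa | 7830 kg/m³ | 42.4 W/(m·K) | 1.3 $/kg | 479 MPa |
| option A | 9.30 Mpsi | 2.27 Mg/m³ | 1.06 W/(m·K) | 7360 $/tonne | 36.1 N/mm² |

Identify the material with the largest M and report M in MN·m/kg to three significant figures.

option H, M = 26.8 MN·m/kg

Screen on constraints: k ≥ 1.31 W/(m·K); cost ≤ 6.1 $/kg; σ_y ≥ 37.0 MPa. Survivors: option W, option D, option H.
In SI units:
  option W: E = 44.60 GPa, ρ = 1820 kg/m³
  option D: E = 30.74 GPa, ρ = 2371 kg/m³
  option H: E = 209.7 GPa, ρ = 7830 kg/m³
  option H: M = 26.8 MN·m/kg
  option W: M = 24.5 MN·m/kg
  option D: M = 13.0 MN·m/kg
Highest index: option H.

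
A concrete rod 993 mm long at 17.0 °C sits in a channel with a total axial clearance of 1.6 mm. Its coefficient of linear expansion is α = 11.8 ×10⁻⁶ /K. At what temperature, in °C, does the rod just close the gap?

α·L₀·ΔT = 1.6 mm ⇒ ΔT = 1.6 / (11.8×10⁻⁶ × 993.0) = 136.5 K.
T = 17.0 + 136.5 = 153.5 °C.

154 °C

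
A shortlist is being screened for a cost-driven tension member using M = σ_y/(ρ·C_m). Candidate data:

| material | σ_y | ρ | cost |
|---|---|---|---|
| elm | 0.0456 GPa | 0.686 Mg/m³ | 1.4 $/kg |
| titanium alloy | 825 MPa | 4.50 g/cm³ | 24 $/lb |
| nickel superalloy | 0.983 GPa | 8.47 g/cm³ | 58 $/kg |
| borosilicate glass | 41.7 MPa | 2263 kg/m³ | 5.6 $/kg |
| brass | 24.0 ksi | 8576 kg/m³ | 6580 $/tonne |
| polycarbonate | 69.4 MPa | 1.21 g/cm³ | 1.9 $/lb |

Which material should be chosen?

After converting to SI:
  elm: σ_y = 45.60 MPa, ρ = 686.0 kg/m³, cost = 1.400 $/kg
  titanium alloy: σ_y = 825.0 MPa, ρ = 4500 kg/m³, cost = 52.91 $/kg
  nickel superalloy: σ_y = 983.0 MPa, ρ = 8470 kg/m³, cost = 58.00 $/kg
  borosilicate glass: σ_y = 41.70 MPa, ρ = 2263 kg/m³, cost = 5.600 $/kg
  brass: σ_y = 165.5 MPa, ρ = 8576 kg/m³, cost = 6.580 $/kg
  polycarbonate: σ_y = 69.40 MPa, ρ = 1210 kg/m³, cost = 4.189 $/kg
  elm: M = 47.5 kN·m per $
  polycarbonate: M = 13.7 kN·m per $
  titanium alloy: M = 3.46 kN·m per $
  borosilicate glass: M = 3.29 kN·m per $
  brass: M = 2.93 kN·m per $
  nickel superalloy: M = 2.00 kN·m per $
Elm ranks first.

elm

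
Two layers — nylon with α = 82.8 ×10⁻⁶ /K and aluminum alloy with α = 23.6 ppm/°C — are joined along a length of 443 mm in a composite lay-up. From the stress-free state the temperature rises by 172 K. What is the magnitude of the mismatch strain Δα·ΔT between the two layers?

Δα = |82.8 − 23.6|×10⁻⁶/K = 59.2×10⁻⁶/K.
Mismatch strain = Δα·ΔT = 59.2×10⁻⁶ × 172.0 = 0.0102.

0.0102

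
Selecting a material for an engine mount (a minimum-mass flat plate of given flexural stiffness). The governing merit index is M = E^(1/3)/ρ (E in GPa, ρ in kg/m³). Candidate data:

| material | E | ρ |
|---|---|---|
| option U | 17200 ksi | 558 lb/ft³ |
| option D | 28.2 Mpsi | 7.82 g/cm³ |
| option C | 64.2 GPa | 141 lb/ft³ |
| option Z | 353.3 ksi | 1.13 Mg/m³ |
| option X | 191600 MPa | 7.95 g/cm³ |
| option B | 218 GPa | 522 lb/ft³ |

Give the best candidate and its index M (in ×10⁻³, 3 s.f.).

After converting to SI:
  option U: E = 118.6 GPa, ρ = 8938 kg/m³
  option D: E = 194.4 GPa, ρ = 7820 kg/m³
  option C: E = 64.20 GPa, ρ = 2259 kg/m³
  option Z: E = 2.436 GPa, ρ = 1130 kg/m³
  option X: E = 191.6 GPa, ρ = 7950 kg/m³
  option B: E = 218.0 GPa, ρ = 8362 kg/m³
  option C: M = 1.77×10⁻³
  option Z: M = 1.19×10⁻³
  option D: M = 0.741×10⁻³
  option X: M = 0.725×10⁻³
  option B: M = 0.720×10⁻³
  option U: M = 0.550×10⁻³
Highest index: option C.

option C, M = 1.77×10⁻³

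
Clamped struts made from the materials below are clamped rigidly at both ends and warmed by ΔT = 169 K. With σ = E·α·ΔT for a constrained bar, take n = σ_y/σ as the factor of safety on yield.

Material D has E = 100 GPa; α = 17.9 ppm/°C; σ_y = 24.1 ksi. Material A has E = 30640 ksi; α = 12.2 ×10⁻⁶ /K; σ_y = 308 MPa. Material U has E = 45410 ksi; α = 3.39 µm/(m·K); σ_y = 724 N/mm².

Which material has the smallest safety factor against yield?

Converting E to GPa, α to ×10⁻⁶/K, σ_y to MPa, then σ and n for each:
  material D: E = 100.0, α = 17.9, σ_y = 166.2 → σ = 303 MPa, n = 0.549
  material A: E = 211.3, α = 12.2, σ_y = 308.0 → σ = 436 MPa, n = 0.707
  material U: E = 313.1, α = 3.39, σ_y = 724.0 → σ = 179 MPa, n = 4.04
The minimum is material D at n = 0.549.

material D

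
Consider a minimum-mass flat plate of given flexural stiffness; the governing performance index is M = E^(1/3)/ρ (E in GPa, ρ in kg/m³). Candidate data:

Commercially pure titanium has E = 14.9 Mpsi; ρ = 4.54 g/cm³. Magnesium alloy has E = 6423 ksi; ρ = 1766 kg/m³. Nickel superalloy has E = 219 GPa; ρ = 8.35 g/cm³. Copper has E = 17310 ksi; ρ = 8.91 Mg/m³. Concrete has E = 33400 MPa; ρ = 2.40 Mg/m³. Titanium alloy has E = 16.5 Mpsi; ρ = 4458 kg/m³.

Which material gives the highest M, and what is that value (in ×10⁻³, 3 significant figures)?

magnesium alloy, M = 2.00×10⁻³

Normalizing units and computing the index:
  commercially pure titanium: E = 102.7 GPa, ρ = 4540 kg/m³
  magnesium alloy: E = 44.29 GPa, ρ = 1766 kg/m³
  nickel superalloy: E = 219.0 GPa, ρ = 8350 kg/m³
  copper: E = 119.3 GPa, ρ = 8910 kg/m³
  concrete: E = 33.40 GPa, ρ = 2400 kg/m³
  titanium alloy: E = 113.8 GPa, ρ = 4458 kg/m³
  magnesium alloy: M = 2.00×10⁻³
  concrete: M = 1.34×10⁻³
  titanium alloy: M = 1.09×10⁻³
  commercially pure titanium: M = 1.03×10⁻³
  nickel superalloy: M = 0.722×10⁻³
  copper: M = 0.553×10⁻³
The maximum is for magnesium alloy.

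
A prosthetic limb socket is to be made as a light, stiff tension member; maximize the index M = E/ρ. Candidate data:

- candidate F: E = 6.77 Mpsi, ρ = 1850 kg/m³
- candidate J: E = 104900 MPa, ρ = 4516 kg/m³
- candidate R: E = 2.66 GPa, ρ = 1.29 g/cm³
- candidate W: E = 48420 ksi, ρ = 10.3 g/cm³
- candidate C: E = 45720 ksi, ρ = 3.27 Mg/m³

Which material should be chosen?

candidate C

After converting to SI:
  candidate F: E = 46.68 GPa, ρ = 1850 kg/m³
  candidate J: E = 104.9 GPa, ρ = 4516 kg/m³
  candidate R: E = 2.660 GPa, ρ = 1290 kg/m³
  candidate W: E = 333.8 GPa, ρ = 10300 kg/m³
  candidate C: E = 315.2 GPa, ρ = 3270 kg/m³
  candidate C: M = 96.4 MN·m/kg
  candidate W: M = 32.4 MN·m/kg
  candidate F: M = 25.2 MN·m/kg
  candidate J: M = 23.2 MN·m/kg
  candidate R: M = 2.06 MN·m/kg
Candidate C ranks first.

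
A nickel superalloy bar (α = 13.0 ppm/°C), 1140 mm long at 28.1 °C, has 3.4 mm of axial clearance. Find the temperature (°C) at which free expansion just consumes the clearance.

α·L₀·ΔT = 3.4 mm ⇒ ΔT = 3.4 / (13.0×10⁻⁶ × 1140.0) = 229.4 K.
T = 28.1 + 229.4 = 257.5 °C.

258 °C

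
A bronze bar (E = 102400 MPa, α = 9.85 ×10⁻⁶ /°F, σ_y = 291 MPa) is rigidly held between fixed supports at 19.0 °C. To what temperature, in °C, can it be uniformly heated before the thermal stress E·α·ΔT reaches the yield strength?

179 °C

E = 102400 MPa = 102.4 GPa.
α = 9.85×10⁻⁶/°F × 9/5 = 17.7×10⁻⁶/K.
E·α·ΔT = 291.0 MPa ⇒ ΔT = 291.0 / (102.4×10³ × 17.7×10⁻⁶) = 160.3 K.
T = 19.0 + 160.3 = 179.3 °C.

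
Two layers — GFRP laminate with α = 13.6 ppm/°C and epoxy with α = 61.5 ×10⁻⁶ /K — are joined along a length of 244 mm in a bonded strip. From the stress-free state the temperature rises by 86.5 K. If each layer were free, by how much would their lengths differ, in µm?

Δα = |13.6 − 61.5|×10⁻⁶/K = 47.9×10⁻⁶/K.
ΔL_mismatch = Δα·L·ΔT = 47.9×10⁻⁶ × 244.0 mm × 86.5 K = 1010 µm.

1010 µm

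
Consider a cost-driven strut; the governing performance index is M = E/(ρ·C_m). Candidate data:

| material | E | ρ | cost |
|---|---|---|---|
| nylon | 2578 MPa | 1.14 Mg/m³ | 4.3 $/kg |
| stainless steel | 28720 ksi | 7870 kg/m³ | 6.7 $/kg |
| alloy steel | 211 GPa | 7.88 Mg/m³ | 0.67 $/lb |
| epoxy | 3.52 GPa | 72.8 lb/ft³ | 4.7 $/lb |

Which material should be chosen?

alloy steel

Convert each candidate to consistent units, then evaluate M:
  nylon: E = 2.578 GPa, ρ = 1140 kg/m³, cost = 4.300 $/kg
  stainless steel: E = 198.0 GPa, ρ = 7870 kg/m³, cost = 6.700 $/kg
  alloy steel: E = 211.0 GPa, ρ = 7880 kg/m³, cost = 1.477 $/kg
  epoxy: E = 3.520 GPa, ρ = 1166 kg/m³, cost = 10.36 $/kg
  alloy steel: M = 18.1 MN·m per $
  stainless steel: M = 3.76 MN·m per $
  nylon: M = 0.526 MN·m per $
  epoxy: M = 0.291 MN·m per $
Alloy steel has the largest M.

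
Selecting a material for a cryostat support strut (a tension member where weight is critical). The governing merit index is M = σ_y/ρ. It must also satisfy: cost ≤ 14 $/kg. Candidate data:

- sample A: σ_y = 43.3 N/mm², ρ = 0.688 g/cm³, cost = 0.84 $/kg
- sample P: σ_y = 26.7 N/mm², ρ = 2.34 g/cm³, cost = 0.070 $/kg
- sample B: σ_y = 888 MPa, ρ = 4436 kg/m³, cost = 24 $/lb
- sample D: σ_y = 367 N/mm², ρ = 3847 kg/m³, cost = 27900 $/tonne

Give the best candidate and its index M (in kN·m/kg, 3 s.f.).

Screen on constraints: cost ≤ 14 $/kg. Survivors: sample A, sample P.
Normalizing units and computing the index:
  sample A: σ_y = 43.30 MPa, ρ = 688.0 kg/m³
  sample P: σ_y = 26.70 MPa, ρ = 2340 kg/m³
  sample A: M = 62.9 kN·m/kg
  sample P: M = 11.4 kN·m/kg
Sample A ranks first.

sample A, M = 62.9 kN·m/kg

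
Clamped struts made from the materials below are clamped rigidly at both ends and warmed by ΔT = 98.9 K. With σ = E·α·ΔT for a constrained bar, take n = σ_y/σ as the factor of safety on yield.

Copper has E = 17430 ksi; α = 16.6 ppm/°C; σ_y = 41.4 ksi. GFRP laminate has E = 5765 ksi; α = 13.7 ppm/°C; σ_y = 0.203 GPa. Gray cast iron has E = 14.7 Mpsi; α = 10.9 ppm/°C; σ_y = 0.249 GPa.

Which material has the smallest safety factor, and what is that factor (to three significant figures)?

copper, n = 1.45

Converting E to GPa, α to ×10⁻⁶/K, σ_y to MPa, then σ and n for each:
  copper: E = 120.2, α = 16.6, σ_y = 285.4 → σ = 197 MPa, n = 1.45
  GFRP laminate: E = 39.75, α = 13.7, σ_y = 203.0 → σ = 53.9 MPa, n = 3.77
  gray cast iron: E = 101.4, α = 10.9, σ_y = 249.0 → σ = 109 MPa, n = 2.28
The minimum is copper at n = 1.45.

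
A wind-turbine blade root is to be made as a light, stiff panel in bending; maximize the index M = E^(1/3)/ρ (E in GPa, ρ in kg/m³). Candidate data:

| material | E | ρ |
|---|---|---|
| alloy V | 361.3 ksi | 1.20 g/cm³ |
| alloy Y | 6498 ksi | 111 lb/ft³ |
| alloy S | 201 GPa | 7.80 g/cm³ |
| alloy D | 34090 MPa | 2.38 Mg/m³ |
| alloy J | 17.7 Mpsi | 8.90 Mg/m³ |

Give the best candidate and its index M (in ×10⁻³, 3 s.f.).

Putting every candidate on a common basis:
  alloy V: E = 2.491 GPa, ρ = 1200 kg/m³
  alloy Y: E = 44.80 GPa, ρ = 1778 kg/m³
  alloy S: E = 201.0 GPa, ρ = 7800 kg/m³
  alloy D: E = 34.09 GPa, ρ = 2380 kg/m³
  alloy J: E = 122.0 GPa, ρ = 8900 kg/m³
  alloy Y: M = 2.00×10⁻³
  alloy D: M = 1.36×10⁻³
  alloy V: M = 1.13×10⁻³
  alloy S: M = 0.751×10⁻³
  alloy J: M = 0.557×10⁻³
Alloy Y ranks first.

alloy Y, M = 2.00×10⁻³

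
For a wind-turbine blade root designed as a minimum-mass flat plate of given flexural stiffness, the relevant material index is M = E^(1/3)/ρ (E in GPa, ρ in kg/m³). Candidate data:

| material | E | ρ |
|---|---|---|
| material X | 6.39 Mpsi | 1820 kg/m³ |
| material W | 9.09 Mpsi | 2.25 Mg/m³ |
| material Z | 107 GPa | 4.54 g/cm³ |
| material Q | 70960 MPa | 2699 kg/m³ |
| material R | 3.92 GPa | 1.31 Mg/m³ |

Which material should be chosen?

material X

After converting to SI:
  material X: E = 44.06 GPa, ρ = 1820 kg/m³
  material W: E = 62.67 GPa, ρ = 2250 kg/m³
  material Z: E = 107.0 GPa, ρ = 4540 kg/m³
  material Q: E = 70.96 GPa, ρ = 2699 kg/m³
  material R: E = 3.920 GPa, ρ = 1310 kg/m³
  material X: M = 1.94×10⁻³
  material W: M = 1.77×10⁻³
  material Q: M = 1.53×10⁻³
  material R: M = 1.20×10⁻³
  material Z: M = 1.05×10⁻³
The maximum is for material X.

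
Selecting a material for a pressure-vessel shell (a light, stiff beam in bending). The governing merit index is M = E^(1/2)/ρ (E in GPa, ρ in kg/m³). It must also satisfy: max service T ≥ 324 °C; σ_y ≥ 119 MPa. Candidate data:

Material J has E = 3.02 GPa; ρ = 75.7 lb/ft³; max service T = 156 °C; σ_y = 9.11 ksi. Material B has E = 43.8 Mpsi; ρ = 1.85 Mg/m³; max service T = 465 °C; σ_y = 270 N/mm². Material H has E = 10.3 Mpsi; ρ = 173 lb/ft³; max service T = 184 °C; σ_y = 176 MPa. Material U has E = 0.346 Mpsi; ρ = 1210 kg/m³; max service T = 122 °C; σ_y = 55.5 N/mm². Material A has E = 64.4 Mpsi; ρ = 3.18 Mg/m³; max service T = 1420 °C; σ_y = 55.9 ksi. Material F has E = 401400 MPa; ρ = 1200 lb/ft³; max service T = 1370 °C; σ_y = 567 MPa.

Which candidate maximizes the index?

Screen on constraints: max service T ≥ 324 °C; σ_y ≥ 119 MPa. Survivors: material B, material A, material F.
After converting to SI:
  material B: E = 302.0 GPa, ρ = 1850 kg/m³
  material A: E = 444.0 GPa, ρ = 3180 kg/m³
  material F: E = 401.4 GPa, ρ = 19220 kg/m³
  material B: M = 9.39×10⁻³
  material A: M = 6.63×10⁻³
  material F: M = 1.04×10⁻³
Material B ranks first.

material B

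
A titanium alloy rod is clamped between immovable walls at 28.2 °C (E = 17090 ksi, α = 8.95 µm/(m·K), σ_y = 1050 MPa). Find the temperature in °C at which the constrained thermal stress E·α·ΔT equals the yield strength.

E = 17090 ksi = 117.8 GPa.
E·α·ΔT = 1050 MPa ⇒ ΔT = 1050 / (117.8×10³ × 8.95×10⁻⁶) = 995.6 K.
T = 28.2 + 995.6 = 1024 °C.

1020 °C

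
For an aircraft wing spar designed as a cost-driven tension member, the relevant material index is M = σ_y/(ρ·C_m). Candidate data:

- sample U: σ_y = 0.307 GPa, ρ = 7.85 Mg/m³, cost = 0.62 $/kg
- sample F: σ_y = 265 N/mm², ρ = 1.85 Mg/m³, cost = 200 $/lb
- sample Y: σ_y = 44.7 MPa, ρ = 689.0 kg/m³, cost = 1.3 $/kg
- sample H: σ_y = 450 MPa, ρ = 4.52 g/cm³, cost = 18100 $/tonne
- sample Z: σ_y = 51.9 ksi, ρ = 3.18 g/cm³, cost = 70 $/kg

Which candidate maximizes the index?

Normalizing units and computing the index:
  sample U: σ_y = 307.0 MPa, ρ = 7850 kg/m³, cost = 0.6200 $/kg
  sample F: σ_y = 265.0 MPa, ρ = 1850 kg/m³, cost = 440.9 $/kg
  sample Y: σ_y = 44.70 MPa, ρ = 689.0 kg/m³, cost = 1.300 $/kg
  sample H: σ_y = 450.0 MPa, ρ = 4520 kg/m³, cost = 18.10 $/kg
  sample Z: σ_y = 357.8 MPa, ρ = 3180 kg/m³, cost = 70.00 $/kg
  sample U: M = 63.1 kN·m per $
  sample Y: M = 49.9 kN·m per $
  sample H: M = 5.50 kN·m per $
  sample Z: M = 1.61 kN·m per $
  sample F: M = 0.325 kN·m per $
Highest index: sample U.

sample U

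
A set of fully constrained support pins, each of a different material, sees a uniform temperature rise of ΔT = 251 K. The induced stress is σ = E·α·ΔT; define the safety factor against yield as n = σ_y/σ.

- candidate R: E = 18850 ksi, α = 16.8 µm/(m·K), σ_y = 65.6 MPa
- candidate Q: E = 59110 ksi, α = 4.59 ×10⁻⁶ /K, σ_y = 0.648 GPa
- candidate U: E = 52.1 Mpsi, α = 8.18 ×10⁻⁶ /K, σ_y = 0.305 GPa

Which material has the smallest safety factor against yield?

Converting E to GPa, α to ×10⁻⁶/K, σ_y to MPa, then σ and n for each:
  candidate R: E = 130.0, α = 16.8, σ_y = 65.60 → σ = 548 MPa, n = 0.120
  candidate Q: E = 407.5, α = 4.59, σ_y = 648.0 → σ = 470 MPa, n = 1.38
  candidate U: E = 359.2, α = 8.18, σ_y = 305.0 → σ = 738 MPa, n = 0.414
Candidate R has the lowest safety factor, n = 0.120.

candidate R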